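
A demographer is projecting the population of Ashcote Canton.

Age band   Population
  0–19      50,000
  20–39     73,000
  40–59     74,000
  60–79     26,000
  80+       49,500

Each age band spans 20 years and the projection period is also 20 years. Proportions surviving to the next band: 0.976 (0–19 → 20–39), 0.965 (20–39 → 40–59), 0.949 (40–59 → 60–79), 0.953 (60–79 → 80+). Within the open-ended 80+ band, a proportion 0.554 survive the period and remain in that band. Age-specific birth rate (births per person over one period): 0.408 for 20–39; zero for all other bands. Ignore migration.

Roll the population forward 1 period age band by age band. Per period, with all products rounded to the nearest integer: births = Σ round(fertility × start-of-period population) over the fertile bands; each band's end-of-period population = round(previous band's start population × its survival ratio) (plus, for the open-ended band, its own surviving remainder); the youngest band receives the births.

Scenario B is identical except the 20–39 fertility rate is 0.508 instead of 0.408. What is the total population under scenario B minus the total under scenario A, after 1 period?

7300

Period 1:
Births: 73000 * 0.408 = 29784
20–39: 50000 * 0.976 = 48800
40–59: 73000 * 0.965 = 70445
60–79: 74000 * 0.949 = 70226
80+: 26000 * 0.953 + 49500 * 0.554 = 24778 + 27423 = 52201
→ [29784, 48800, 70445, 70226, 52201]
Scenario A total after 1 period: 271456
Scenario B projection —
Period 1:
Births: 73000 * 0.508 = 37084
20–39: 50000 * 0.976 = 48800
40–59: 73000 * 0.965 = 70445
60–79: 74000 * 0.949 = 70226
80+: 26000 * 0.953 + 49500 * 0.554 = 24778 + 27423 = 52201
→ [37084, 48800, 70445, 70226, 52201]
Scenario B total after 1 period: 278756
Difference B − A = 278756 − 271456 = 7300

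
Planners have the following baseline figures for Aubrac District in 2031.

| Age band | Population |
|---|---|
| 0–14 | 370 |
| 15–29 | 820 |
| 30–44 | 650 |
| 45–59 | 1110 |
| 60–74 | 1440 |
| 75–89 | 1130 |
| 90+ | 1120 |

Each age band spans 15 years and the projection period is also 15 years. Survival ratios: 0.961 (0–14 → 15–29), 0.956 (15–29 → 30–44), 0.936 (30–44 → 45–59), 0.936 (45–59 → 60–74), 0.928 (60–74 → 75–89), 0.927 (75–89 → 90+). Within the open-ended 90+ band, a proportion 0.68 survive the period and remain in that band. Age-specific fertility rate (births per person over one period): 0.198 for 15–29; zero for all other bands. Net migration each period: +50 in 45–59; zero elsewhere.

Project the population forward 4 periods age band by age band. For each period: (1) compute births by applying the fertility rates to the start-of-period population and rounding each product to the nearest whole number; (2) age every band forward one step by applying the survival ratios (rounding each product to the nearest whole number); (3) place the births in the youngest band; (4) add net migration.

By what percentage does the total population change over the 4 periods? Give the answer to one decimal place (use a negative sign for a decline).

[period 1]
Births: 820 × 0.198 = 162
15–29: 370 × 0.961 = 356
30–44: 820 × 0.956 = 784
45–59: 650 × 0.936 = 608
60–74: 1110 × 0.936 = 1039
75–89: 1440 × 0.928 = 1336
90+: 1130 × 0.927 + 1120 × 0.68 = 1048 + 762 = 1810
Net migration: 45–59 + 50 → 658
→ [162, 356, 784, 658, 1039, 1336, 1810]
[period 2]
Births: 356 × 0.198 = 70
15–29: 162 × 0.961 = 156
30–44: 356 × 0.956 = 340
45–59: 784 × 0.936 = 734
60–74: 658 × 0.936 = 616
75–89: 1039 × 0.928 = 964
90+: 1336 × 0.927 + 1810 × 0.68 = 1238 + 1231 = 2469
Net migration: 45–59 + 50 → 784
→ [70, 156, 340, 784, 616, 964, 2469]
[period 3]
Births: 156 × 0.198 = 31
15–29: 70 × 0.961 = 67
30–44: 156 × 0.956 = 149
45–59: 340 × 0.936 = 318
60–74: 784 × 0.936 = 734
75–89: 616 × 0.928 = 572
90+: 964 × 0.927 + 2469 × 0.68 = 894 + 1679 = 2573
Net migration: 45–59 + 50 → 368
→ [31, 67, 149, 368, 734, 572, 2573]
[period 4]
Births: 67 × 0.198 = 13
15–29: 31 × 0.961 = 30
30–44: 67 × 0.956 = 64
45–59: 149 × 0.936 = 139
60–74: 368 × 0.936 = 344
75–89: 734 × 0.928 = 681
90+: 572 × 0.927 + 2573 × 0.68 = 530 + 1750 = 2280
Net migration: 45–59 + 50 → 189
→ [13, 30, 64, 189, 344, 681, 2280]
Total: 6640 → 3601; change = -3039; percentage change = -45.8%

-45.8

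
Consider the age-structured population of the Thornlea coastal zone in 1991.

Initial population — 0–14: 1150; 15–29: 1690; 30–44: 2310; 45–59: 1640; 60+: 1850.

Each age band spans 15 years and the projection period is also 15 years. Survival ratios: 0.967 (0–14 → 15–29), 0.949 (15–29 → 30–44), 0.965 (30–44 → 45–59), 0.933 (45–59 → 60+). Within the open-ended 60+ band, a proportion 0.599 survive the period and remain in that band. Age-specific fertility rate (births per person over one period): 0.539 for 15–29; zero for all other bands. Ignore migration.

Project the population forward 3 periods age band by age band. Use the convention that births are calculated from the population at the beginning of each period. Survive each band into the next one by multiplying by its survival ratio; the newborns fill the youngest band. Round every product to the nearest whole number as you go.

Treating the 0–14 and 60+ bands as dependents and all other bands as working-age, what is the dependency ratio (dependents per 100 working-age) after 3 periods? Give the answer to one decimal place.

169.0

Period 1.
Births: 1690 * 0.539 = 911
15–29: 1150 * 0.967 = 1112
30–44: 1690 * 0.949 = 1604
45–59: 2310 * 0.965 = 2229
60+: 1640 * 0.933 + 1850 * 0.599 = 1530 + 1108 = 2638
→ [911, 1112, 1604, 2229, 2638]
Period 2.
Births: 1112 * 0.539 = 599
15–29: 911 * 0.967 = 881
30–44: 1112 * 0.949 = 1055
45–59: 1604 * 0.965 = 1548
60+: 2229 * 0.933 + 2638 * 0.599 = 2080 + 1580 = 3660
→ [599, 881, 1055, 1548, 3660]
Period 3.
Births: 881 * 0.539 = 475
15–29: 599 * 0.967 = 579
30–44: 881 * 0.949 = 836
45–59: 1055 * 0.965 = 1018
60+: 1548 * 0.933 + 3660 * 0.599 = 1444 + 2192 = 3636
→ [475, 579, 836, 1018, 3636]
Dependents (band 0–14 + band 60+) = 475 + 3636 = 4111; working-age = 2433; ratio = 4111/2433 × 100 = 169.0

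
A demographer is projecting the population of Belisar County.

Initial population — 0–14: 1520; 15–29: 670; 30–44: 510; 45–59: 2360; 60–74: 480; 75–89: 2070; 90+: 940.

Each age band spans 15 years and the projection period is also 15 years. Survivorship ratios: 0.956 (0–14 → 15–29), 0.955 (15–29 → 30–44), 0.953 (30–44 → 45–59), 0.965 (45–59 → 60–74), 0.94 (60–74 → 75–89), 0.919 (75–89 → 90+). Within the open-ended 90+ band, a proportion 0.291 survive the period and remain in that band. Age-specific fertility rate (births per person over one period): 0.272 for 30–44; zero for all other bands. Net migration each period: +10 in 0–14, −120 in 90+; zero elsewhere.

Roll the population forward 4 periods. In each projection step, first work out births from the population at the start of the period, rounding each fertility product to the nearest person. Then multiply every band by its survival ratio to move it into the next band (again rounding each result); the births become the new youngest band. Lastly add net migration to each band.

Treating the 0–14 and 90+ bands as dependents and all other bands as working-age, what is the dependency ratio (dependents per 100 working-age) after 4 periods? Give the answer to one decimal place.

37.8

[period 1]
Births: 510 × 0.272 = 139
15–29: 1520 × 0.956 = 1453
30–44: 670 × 0.955 = 640
45–59: 510 × 0.953 = 486
60–74: 2360 × 0.965 = 2277
75–89: 480 × 0.94 = 451
90+: 2070 × 0.919 + 940 × 0.291 = 1902 + 274 = 2176
Net migration: 0–14 + 10 → 149; 90+ − 120 → 2056
Population now: 0–14=149, 15–29=1453, 30–44=640, 45–59=486, 60–74=2277, 75–89=451, 90+=2056
[period 2]
Births: 640 × 0.272 = 174
15–29: 149 × 0.956 = 142
30–44: 1453 × 0.955 = 1388
45–59: 640 × 0.953 = 610
60–74: 486 × 0.965 = 469
75–89: 2277 × 0.94 = 2140
90+: 451 × 0.919 + 2056 × 0.291 = 414 + 598 = 1012
Net migration: 0–14 + 10 → 184; 90+ − 120 → 892
Population now: 0–14=184, 15–29=142, 30–44=1388, 45–59=610, 60–74=469, 75–89=2140, 90+=892
[period 3]
Births: 1388 × 0.272 = 378
15–29: 184 × 0.956 = 176
30–44: 142 × 0.955 = 136
45–59: 1388 × 0.953 = 1323
60–74: 610 × 0.965 = 589
75–89: 469 × 0.94 = 441
90+: 2140 × 0.919 + 892 × 0.291 = 1967 + 260 = 2227
Net migration: 0–14 + 10 → 388; 90+ − 120 → 2107
Population now: 0–14=388, 15–29=176, 30–44=136, 45–59=1323, 60–74=589, 75–89=441, 90+=2107
[period 4]
Births: 136 × 0.272 = 37
15–29: 388 × 0.956 = 371
30–44: 176 × 0.955 = 168
45–59: 136 × 0.953 = 130
60–74: 1323 × 0.965 = 1277
75–89: 589 × 0.94 = 554
90+: 441 × 0.919 + 2107 × 0.291 = 405 + 613 = 1018
Net migration: 0–14 + 10 → 47; 90+ − 120 → 898
Population now: 0–14=47, 15–29=371, 30–44=168, 45–59=130, 60–74=1277, 75–89=554, 90+=898
Dependents (band 0–14 + band 90+) = 47 + 898 = 945; working-age = 2500; ratio = 945/2500 × 100 = 37.8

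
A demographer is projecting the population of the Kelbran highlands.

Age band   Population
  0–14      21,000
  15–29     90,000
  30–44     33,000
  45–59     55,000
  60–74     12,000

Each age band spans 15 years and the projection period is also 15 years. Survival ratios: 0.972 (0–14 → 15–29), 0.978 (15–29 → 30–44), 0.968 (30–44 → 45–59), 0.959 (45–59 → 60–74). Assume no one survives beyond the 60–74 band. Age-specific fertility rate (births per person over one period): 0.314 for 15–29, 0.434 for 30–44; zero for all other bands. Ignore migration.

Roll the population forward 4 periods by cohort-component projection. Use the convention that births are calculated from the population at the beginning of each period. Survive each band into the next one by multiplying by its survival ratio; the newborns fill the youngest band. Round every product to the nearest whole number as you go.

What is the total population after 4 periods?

152360

Let band 1 be 0–14 through band 5 = 60–74.
[period 1]
Births: 90000 × 0.314 = 28260, 33000 × 0.434 = 14322 ⇒ total 42582
Band 2: 21000 × 0.972 = 20412
Band 3: 90000 × 0.978 = 88020
Band 4: 33000 × 0.968 = 31944
Band 5: 55000 × 0.959 = 52745
Giving 42582 / 20412 / 88020 / 31944 / 52745.
[period 2]
Births: 20412 × 0.314 = 6409, 88020 × 0.434 = 38201 ⇒ total 44610
Band 2: 42582 × 0.972 = 41390
Band 3: 20412 × 0.978 = 19963
Band 4: 88020 × 0.968 = 85203
Band 5: 31944 × 0.959 = 30634
Giving 44610 / 41390 / 19963 / 85203 / 30634.
[period 3]
Births: 41390 × 0.314 = 12996, 19963 × 0.434 = 8664 ⇒ total 21660
Band 2: 44610 × 0.972 = 43361
Band 3: 41390 × 0.978 = 40479
Band 4: 19963 × 0.968 = 19324
Band 5: 85203 × 0.959 = 81710
Giving 21660 / 43361 / 40479 / 19324 / 81710.
[period 4]
Births: 43361 × 0.314 = 13615, 40479 × 0.434 = 17568 ⇒ total 31183
Band 2: 21660 × 0.972 = 21054
Band 3: 43361 × 0.978 = 42407
Band 4: 40479 × 0.968 = 39184
Band 5: 19324 × 0.959 = 18532
Giving 31183 / 21054 / 42407 / 39184 / 18532.
Total after period 4: 31183 + 21054 + 42407 + 39184 + 18532 = 152360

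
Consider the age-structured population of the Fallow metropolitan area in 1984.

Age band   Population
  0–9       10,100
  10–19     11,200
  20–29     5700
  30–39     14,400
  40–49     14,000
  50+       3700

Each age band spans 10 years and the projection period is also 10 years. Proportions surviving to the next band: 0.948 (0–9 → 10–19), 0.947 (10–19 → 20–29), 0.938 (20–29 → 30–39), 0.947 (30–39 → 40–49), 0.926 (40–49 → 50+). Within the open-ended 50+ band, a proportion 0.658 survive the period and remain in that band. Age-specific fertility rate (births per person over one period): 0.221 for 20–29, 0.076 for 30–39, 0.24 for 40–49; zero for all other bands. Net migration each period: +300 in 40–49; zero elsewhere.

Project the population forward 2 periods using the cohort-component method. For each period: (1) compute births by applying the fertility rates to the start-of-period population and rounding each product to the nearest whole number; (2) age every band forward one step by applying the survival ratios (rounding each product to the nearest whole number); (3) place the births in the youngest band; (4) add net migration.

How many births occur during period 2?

Period 1:
Births: 5700 × 0.221 = 1260  |  14400 × 0.076 = 1094  |  14000 × 0.24 = 3360 → 5714
10–19: 10100 × 0.948 = 9575
20–29: 11200 × 0.947 = 10606
30–39: 5700 × 0.938 = 5347
40–49: 14400 × 0.947 = 13637
50+: 14000 × 0.926 + 3700 × 0.658 = 12964 + 2435 = 15399
Net migration: 40–49 + 300 → 13937
Population now: 0–9=5714, 10–19=9575, 20–29=10606, 30–39=5347, 40–49=13937, 50+=15399
Period 2:
Births: 10606 × 0.221 = 2344  |  5347 × 0.076 = 406  |  13937 × 0.24 = 3345 → 6095
10–19: 5714 × 0.948 = 5417
20–29: 9575 × 0.947 = 9068
30–39: 10606 × 0.938 = 9948
40–49: 5347 × 0.947 = 5064
50+: 13937 × 0.926 + 15399 × 0.658 = 12906 + 10133 = 23039
Net migration: 40–49 + 300 → 5364
Population now: 0–9=6095, 10–19=5417, 20–29=9068, 30–39=9948, 40–49=5364, 50+=23039

6095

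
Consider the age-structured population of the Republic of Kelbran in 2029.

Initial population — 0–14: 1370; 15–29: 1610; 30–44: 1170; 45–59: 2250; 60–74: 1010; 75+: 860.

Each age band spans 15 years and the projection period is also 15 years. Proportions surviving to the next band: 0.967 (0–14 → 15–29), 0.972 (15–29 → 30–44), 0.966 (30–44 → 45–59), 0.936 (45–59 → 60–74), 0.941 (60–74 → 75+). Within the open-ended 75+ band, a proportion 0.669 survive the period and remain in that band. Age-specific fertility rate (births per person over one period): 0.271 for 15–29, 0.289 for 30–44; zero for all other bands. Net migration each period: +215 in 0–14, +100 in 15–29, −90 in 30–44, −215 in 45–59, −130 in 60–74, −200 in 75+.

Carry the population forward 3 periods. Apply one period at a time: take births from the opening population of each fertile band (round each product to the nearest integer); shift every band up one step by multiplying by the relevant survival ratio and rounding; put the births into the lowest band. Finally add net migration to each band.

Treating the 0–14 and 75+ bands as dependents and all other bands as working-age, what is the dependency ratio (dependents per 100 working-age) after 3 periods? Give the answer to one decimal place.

Period 1.
Births: 1610 × 0.271 = 436, 1170 × 0.289 = 338 — total 774
15–29: 1370 × 0.967 = 1325
30–44: 1610 × 0.972 = 1565
45–59: 1170 × 0.966 = 1130
60–74: 2250 × 0.936 = 2106
75+: 1010 × 0.941 + 860 × 0.669 = 950 + 575 = 1525
Net migration: 0–14 + 215 → 989; 15–29 + 100 → 1425; 30–44 − 90 → 1475; 45–59 − 215 → 915; 60–74 − 130 → 1976; 75+ − 200 → 1325
Population now: 0–14=989, 15–29=1425, 30–44=1475, 45–59=915, 60–74=1976, 75+=1325
Period 2.
Births: 1425 × 0.271 = 386, 1475 × 0.289 = 426 — total 812
15–29: 989 × 0.967 = 956
30–44: 1425 × 0.972 = 1385
45–59: 1475 × 0.966 = 1425
60–74: 915 × 0.936 = 856
75+: 1976 × 0.941 + 1325 × 0.669 = 1859 + 886 = 2745
Net migration: 0–14 + 215 → 1027; 15–29 + 100 → 1056; 30–44 − 90 → 1295; 45–59 − 215 → 1210; 60–74 − 130 → 726; 75+ − 200 → 2545
Population now: 0–14=1027, 15–29=1056, 30–44=1295, 45–59=1210, 60–74=726, 75+=2545
Period 3.
Births: 1056 × 0.271 = 286, 1295 × 0.289 = 374 — total 660
15–29: 1027 × 0.967 = 993
30–44: 1056 × 0.972 = 1026
45–59: 1295 × 0.966 = 1251
60–74: 1210 × 0.936 = 1133
75+: 726 × 0.941 + 2545 × 0.669 = 683 + 1703 = 2386
Net migration: 0–14 + 215 → 875; 15–29 + 100 → 1093; 30–44 − 90 → 936; 45–59 − 215 → 1036; 60–74 − 130 → 1003; 75+ − 200 → 2186
Population now: 0–14=875, 15–29=1093, 30–44=936, 45–59=1036, 60–74=1003, 75+=2186
Dependents (band 0–14 + band 75+) = 875 + 2186 = 3061; working-age = 4068; ratio = 3061/4068 × 100 = 75.2

75.2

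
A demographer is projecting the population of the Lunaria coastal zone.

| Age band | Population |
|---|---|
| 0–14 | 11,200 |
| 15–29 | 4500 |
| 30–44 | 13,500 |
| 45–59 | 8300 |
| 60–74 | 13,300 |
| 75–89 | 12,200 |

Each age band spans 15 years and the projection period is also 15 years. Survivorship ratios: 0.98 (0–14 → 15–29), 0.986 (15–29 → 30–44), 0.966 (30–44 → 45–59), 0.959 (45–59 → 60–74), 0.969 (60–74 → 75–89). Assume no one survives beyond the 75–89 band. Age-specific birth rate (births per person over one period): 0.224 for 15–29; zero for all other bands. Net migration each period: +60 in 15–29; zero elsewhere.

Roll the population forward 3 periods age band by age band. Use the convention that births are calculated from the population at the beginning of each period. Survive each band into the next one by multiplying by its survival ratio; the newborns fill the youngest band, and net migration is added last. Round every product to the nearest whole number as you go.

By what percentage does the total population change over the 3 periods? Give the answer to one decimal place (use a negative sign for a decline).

[period 1]
Births: 4500 × 0.224 = 1008
15–29: 11200 × 0.98 = 10976
30–44: 4500 × 0.986 = 4437
45–59: 13500 × 0.966 = 13041
60–74: 8300 × 0.959 = 7960
75–89: 13300 × 0.969 = 12888
Net migration: 15–29 + 60 → 11036
Giving 1008 / 11036 / 4437 / 13041 / 7960 / 12888.
[period 2]
Births: 11036 × 0.224 = 2472
15–29: 1008 × 0.98 = 988
30–44: 11036 × 0.986 = 10881
45–59: 4437 × 0.966 = 4286
60–74: 13041 × 0.959 = 12506
75–89: 7960 × 0.969 = 7713
Net migration: 15–29 + 60 → 1048
Giving 2472 / 1048 / 10881 / 4286 / 12506 / 7713.
[period 3]
Births: 1048 × 0.224 = 235
15–29: 2472 × 0.98 = 2423
30–44: 1048 × 0.986 = 1033
45–59: 10881 × 0.966 = 10511
60–74: 4286 × 0.959 = 4110
75–89: 12506 × 0.969 = 12118
Net migration: 15–29 + 60 → 2483
Giving 235 / 2483 / 1033 / 10511 / 4110 / 12118.
Total: 63000 → 30490; change = -32510; percentage change = -51.6%

-51.6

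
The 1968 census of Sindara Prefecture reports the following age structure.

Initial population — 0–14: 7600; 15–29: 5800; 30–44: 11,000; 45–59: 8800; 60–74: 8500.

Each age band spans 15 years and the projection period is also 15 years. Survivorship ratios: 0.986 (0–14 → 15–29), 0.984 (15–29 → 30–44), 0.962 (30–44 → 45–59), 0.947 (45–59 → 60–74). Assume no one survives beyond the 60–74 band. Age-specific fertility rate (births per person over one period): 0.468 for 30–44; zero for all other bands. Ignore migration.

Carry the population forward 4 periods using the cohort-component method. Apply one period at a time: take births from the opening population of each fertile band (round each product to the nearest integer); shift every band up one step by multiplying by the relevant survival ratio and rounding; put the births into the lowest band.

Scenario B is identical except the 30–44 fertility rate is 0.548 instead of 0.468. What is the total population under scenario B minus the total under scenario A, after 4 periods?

Let band 1 be 0–14 through band 5 = 60–74.
After projecting period 1:
Births: 11000 * 0.468 = 5148
Band 2: 7600 * 0.986 = 7494
Band 3: 5800 * 0.984 = 5707
Band 4: 11000 * 0.962 = 10582
Band 5: 8800 * 0.947 = 8334
End of period: [5148, 7494, 5707, 10582, 8334]
After projecting period 2:
Births: 5707 * 0.468 = 2671
Band 2: 5148 * 0.986 = 5076
Band 3: 7494 * 0.984 = 7374
Band 4: 5707 * 0.962 = 5490
Band 5: 10582 * 0.947 = 10021
End of period: [2671, 5076, 7374, 5490, 10021]
After projecting period 3:
Births: 7374 * 0.468 = 3451
Band 2: 2671 * 0.986 = 2634
Band 3: 5076 * 0.984 = 4995
Band 4: 7374 * 0.962 = 7094
Band 5: 5490 * 0.947 = 5199
End of period: [3451, 2634, 4995, 7094, 5199]
After projecting period 4:
Births: 4995 * 0.468 = 2338
Band 2: 3451 * 0.986 = 3403
Band 3: 2634 * 0.984 = 2592
Band 4: 4995 * 0.962 = 4805
Band 5: 7094 * 0.947 = 6718
End of period: [2338, 3403, 2592, 4805, 6718]
Scenario A total after 4 periods: 19856
Scenario B projection —
After projecting period 1:
Births: 11000 * 0.548 = 6028
Band 2: 7600 * 0.986 = 7494
Band 3: 5800 * 0.984 = 5707
Band 4: 11000 * 0.962 = 10582
Band 5: 8800 * 0.947 = 8334
End of period: [6028, 7494, 5707, 10582, 8334]
After projecting period 2:
Births: 5707 * 0.548 = 3127
Band 2: 6028 * 0.986 = 5944
Band 3: 7494 * 0.984 = 7374
Band 4: 5707 * 0.962 = 5490
Band 5: 10582 * 0.947 = 10021
End of period: [3127, 5944, 7374, 5490, 10021]
After projecting period 3:
Births: 7374 * 0.548 = 4041
Band 2: 3127 * 0.986 = 3083
Band 3: 5944 * 0.984 = 5849
Band 4: 7374 * 0.962 = 7094
Band 5: 5490 * 0.947 = 5199
End of period: [4041, 3083, 5849, 7094, 5199]
After projecting period 4:
Births: 5849 * 0.548 = 3205
Band 2: 4041 * 0.986 = 3984
Band 3: 3083 * 0.984 = 3034
Band 4: 5849 * 0.962 = 5627
Band 5: 7094 * 0.947 = 6718
End of period: [3205, 3984, 3034, 5627, 6718]
Scenario B total after 4 periods: 22568
Difference B − A = 22568 − 19856 = 2712

2712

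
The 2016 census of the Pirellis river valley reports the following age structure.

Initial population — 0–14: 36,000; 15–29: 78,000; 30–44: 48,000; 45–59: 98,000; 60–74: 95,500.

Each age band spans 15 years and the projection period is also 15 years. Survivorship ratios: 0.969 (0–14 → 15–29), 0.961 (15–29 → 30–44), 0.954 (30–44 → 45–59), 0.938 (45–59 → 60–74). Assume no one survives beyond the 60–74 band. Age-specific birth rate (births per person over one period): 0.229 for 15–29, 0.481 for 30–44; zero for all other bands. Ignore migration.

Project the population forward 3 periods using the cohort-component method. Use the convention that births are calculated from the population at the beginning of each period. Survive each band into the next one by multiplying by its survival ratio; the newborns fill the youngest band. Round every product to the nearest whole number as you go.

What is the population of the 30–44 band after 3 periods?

38133

Period 1:
Births: 78000 * 0.229 = 17862  |  48000 * 0.481 = 23088 → 40950
15–29: 36000 * 0.969 = 34884
30–44: 78000 * 0.961 = 74958
45–59: 48000 * 0.954 = 45792
60–74: 98000 * 0.938 = 91924
Giving 40950 / 34884 / 74958 / 45792 / 91924.
Period 2:
Births: 34884 * 0.229 = 7988  |  74958 * 0.481 = 36055 → 44043
15–29: 40950 * 0.969 = 39681
30–44: 34884 * 0.961 = 33524
45–59: 74958 * 0.954 = 71510
60–74: 45792 * 0.938 = 42953
Giving 44043 / 39681 / 33524 / 71510 / 42953.
Period 3:
Births: 39681 * 0.229 = 9087  |  33524 * 0.481 = 16125 → 25212
15–29: 44043 * 0.969 = 42678
30–44: 39681 * 0.961 = 38133
45–59: 33524 * 0.954 = 31982
60–74: 71510 * 0.938 = 67076
Giving 25212 / 42678 / 38133 / 31982 / 67076.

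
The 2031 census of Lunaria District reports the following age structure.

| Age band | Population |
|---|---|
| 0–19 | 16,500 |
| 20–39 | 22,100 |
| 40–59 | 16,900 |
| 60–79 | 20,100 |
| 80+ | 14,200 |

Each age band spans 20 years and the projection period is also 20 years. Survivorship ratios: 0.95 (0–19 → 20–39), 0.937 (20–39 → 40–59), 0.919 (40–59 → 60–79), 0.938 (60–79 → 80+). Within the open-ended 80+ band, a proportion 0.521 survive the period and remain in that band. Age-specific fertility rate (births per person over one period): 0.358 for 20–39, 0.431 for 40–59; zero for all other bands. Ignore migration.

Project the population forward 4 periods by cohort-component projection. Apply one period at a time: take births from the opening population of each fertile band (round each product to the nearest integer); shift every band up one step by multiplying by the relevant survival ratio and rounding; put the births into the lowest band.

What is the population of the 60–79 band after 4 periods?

— Period 1 —
Births: 22100 * 0.358 = 7912 ; 16900 * 0.431 = 7284 → 15196
20–39: 16500 * 0.95 = 15675
40–59: 22100 * 0.937 = 20708
60–79: 16900 * 0.919 = 15531
80+: 20100 * 0.938 + 14200 * 0.521 = 18854 + 7398 = 26252
End of period: [15196, 15675, 20708, 15531, 26252]
— Period 2 —
Births: 15675 * 0.358 = 5612 ; 20708 * 0.431 = 8925 → 14537
20–39: 15196 * 0.95 = 14436
40–59: 15675 * 0.937 = 14687
60–79: 20708 * 0.919 = 19031
80+: 15531 * 0.938 + 26252 * 0.521 = 14568 + 13677 = 28245
End of period: [14537, 14436, 14687, 19031, 28245]
— Period 3 —
Births: 14436 * 0.358 = 5168 ; 14687 * 0.431 = 6330 → 11498
20–39: 14537 * 0.95 = 13810
40–59: 14436 * 0.937 = 13527
60–79: 14687 * 0.919 = 13497
80+: 19031 * 0.938 + 28245 * 0.521 = 17851 + 14716 = 32567
End of period: [11498, 13810, 13527, 13497, 32567]
— Period 4 —
Births: 13810 * 0.358 = 4944 ; 13527 * 0.431 = 5830 → 10774
20–39: 11498 * 0.95 = 10923
40–59: 13810 * 0.937 = 12940
60–79: 13527 * 0.919 = 12431
80+: 13497 * 0.938 + 32567 * 0.521 = 12660 + 16967 = 29627
End of period: [10774, 10923, 12940, 12431, 29627]

12431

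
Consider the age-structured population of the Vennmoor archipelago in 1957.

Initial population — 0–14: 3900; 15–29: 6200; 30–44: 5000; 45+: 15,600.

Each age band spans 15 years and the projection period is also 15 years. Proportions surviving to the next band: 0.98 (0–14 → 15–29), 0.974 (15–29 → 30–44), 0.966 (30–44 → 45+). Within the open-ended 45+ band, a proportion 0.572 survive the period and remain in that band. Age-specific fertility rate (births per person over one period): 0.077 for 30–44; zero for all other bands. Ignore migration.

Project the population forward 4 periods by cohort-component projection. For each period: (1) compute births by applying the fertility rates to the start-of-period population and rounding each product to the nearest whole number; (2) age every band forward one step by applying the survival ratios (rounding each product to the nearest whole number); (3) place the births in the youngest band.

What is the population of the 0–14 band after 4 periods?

28

(Bands numbered youngest = 1 to oldest = 4.)
After projecting period 1:
Births: 5000 × 0.077 = 385
Band 2: 3900 × 0.98 = 3822
Band 3: 6200 × 0.974 = 6039
Band 4: 5000 × 0.966 + 15600 × 0.572 = 4830 + 8923 = 13753
Giving 385 / 3822 / 6039 / 13753.
After projecting period 2:
Births: 6039 × 0.077 = 465
Band 2: 385 × 0.98 = 377
Band 3: 3822 × 0.974 = 3723
Band 4: 6039 × 0.966 + 13753 × 0.572 = 5834 + 7867 = 13701
Giving 465 / 377 / 3723 / 13701.
After projecting period 3:
Births: 3723 × 0.077 = 287
Band 2: 465 × 0.98 = 456
Band 3: 377 × 0.974 = 367
Band 4: 3723 × 0.966 + 13701 × 0.572 = 3596 + 7837 = 11433
Giving 287 / 456 / 367 / 11433.
After projecting period 4:
Births: 367 × 0.077 = 28
Band 2: 287 × 0.98 = 281
Band 3: 456 × 0.974 = 444
Band 4: 367 × 0.966 + 11433 × 0.572 = 355 + 6540 = 6895
Giving 28 / 281 / 444 / 6895.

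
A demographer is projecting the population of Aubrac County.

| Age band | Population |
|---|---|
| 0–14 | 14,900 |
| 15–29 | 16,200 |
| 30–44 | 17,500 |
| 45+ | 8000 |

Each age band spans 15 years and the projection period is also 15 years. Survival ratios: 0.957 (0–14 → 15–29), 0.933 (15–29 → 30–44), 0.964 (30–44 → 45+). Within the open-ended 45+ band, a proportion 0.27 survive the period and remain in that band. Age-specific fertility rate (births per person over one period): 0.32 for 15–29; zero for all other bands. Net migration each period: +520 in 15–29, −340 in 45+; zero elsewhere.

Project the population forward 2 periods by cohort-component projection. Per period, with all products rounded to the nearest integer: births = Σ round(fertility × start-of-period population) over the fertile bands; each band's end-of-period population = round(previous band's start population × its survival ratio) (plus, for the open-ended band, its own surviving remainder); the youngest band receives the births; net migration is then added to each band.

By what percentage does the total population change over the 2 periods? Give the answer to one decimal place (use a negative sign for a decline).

(Bands numbered youngest = 1 to oldest = 4.)
[period 1]
Births: 16200 × 0.32 = 5184
Band 2: 14900 × 0.957 = 14259
Band 3: 16200 × 0.933 = 15115
Band 4: 17500 × 0.964 + 8000 × 0.27 = 16870 + 2160 = 19030
Net migration: Band 2 + 520 → 14779; Band 4 − 340 → 18690
Population now: 0–14=5184, 15–29=14779, 30–44=15115, 45+=18690
[period 2]
Births: 14779 × 0.32 = 4729
Band 2: 5184 × 0.957 = 4961
Band 3: 14779 × 0.933 = 13789
Band 4: 15115 × 0.964 + 18690 × 0.27 = 14571 + 5046 = 19617
Net migration: Band 2 + 520 → 5481; Band 4 − 340 → 19277
Population now: 0–14=4729, 15–29=5481, 30–44=13789, 45+=19277
Total: 56600 → 43276; change = -13324; percentage change = -23.5%

-23.5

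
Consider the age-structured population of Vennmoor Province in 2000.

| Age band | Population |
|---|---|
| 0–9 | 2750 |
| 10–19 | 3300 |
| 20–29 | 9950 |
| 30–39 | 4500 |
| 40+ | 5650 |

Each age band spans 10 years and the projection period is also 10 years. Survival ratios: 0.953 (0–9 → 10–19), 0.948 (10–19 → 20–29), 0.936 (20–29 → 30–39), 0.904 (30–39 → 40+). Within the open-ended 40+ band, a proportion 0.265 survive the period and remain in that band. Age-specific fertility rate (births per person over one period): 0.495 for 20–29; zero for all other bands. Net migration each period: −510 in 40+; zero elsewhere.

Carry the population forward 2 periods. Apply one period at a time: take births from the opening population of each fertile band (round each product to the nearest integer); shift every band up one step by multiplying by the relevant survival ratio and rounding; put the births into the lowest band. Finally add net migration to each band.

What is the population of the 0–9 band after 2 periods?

1548

Numbering the bands 1..5 from youngest to oldest:
Period 1.
Births: 9950 × 0.495 = 4925
Band 2: 2750 × 0.953 = 2621
Band 3: 3300 × 0.948 = 3128
Band 4: 9950 × 0.936 = 9313
Band 5: 4500 × 0.904 + 5650 × 0.265 = 4068 + 1497 = 5565
Net migration: Band 5 − 510 → 5055
End of period: [4925, 2621, 3128, 9313, 5055]
Period 2.
Births: 3128 × 0.495 = 1548
Band 2: 4925 × 0.953 = 4694
Band 3: 2621 × 0.948 = 2485
Band 4: 3128 × 0.936 = 2928
Band 5: 9313 × 0.904 + 5055 × 0.265 = 8419 + 1340 = 9759
Net migration: Band 5 − 510 → 9249
End of period: [1548, 4694, 2485, 2928, 9249]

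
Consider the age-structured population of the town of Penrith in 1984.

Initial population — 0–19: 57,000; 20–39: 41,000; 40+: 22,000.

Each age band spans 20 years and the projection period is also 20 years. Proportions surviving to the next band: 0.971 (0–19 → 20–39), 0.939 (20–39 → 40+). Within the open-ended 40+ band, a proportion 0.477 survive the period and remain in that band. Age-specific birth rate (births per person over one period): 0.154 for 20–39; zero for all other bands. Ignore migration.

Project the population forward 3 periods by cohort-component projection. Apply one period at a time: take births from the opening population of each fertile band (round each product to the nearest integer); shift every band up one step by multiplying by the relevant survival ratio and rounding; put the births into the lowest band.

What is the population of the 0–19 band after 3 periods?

Let band 1 be 0–19 through band 3 = 40+.
After projecting period 1:
Births: 41000 × 0.154 = 6314
Band 2: 57000 × 0.971 = 55347
Band 3: 41000 × 0.939 + 22000 × 0.477 = 38499 + 10494 = 48993
→ [6314, 55347, 48993]
After projecting period 2:
Births: 55347 × 0.154 = 8523
Band 2: 6314 × 0.971 = 6131
Band 3: 55347 × 0.939 + 48993 × 0.477 = 51971 + 23370 = 75341
→ [8523, 6131, 75341]
After projecting period 3:
Births: 6131 × 0.154 = 944
Band 2: 8523 × 0.971 = 8276
Band 3: 6131 × 0.939 + 75341 × 0.477 = 5757 + 35938 = 41695
→ [944, 8276, 41695]

944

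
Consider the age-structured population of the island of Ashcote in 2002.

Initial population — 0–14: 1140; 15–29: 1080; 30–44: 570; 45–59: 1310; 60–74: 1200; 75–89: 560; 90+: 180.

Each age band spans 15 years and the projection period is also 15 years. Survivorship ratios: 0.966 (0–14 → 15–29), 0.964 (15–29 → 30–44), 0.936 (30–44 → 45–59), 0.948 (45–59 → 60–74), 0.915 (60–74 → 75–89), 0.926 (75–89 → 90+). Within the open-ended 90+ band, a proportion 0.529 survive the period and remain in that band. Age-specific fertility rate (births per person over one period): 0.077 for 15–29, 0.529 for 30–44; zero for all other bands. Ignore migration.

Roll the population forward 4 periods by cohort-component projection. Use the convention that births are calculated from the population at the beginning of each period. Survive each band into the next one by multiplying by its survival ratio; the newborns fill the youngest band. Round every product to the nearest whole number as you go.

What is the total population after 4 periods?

(Bands numbered youngest = 1 to oldest = 7.)
Period 1:
Births: 1080 * 0.077 = 83, 570 * 0.529 = 302 ⇒ total 385
Band 2: 1140 * 0.966 = 1101
Band 3: 1080 * 0.964 = 1041
Band 4: 570 * 0.936 = 534
Band 5: 1310 * 0.948 = 1242
Band 6: 1200 * 0.915 = 1098
Band 7: 560 * 0.926 + 180 * 0.529 = 519 + 95 = 614
→ [385, 1101, 1041, 534, 1242, 1098, 614]
Period 2:
Births: 1101 * 0.077 = 85, 1041 * 0.529 = 551 ⇒ total 636
Band 2: 385 * 0.966 = 372
Band 3: 1101 * 0.964 = 1061
Band 4: 1041 * 0.936 = 974
Band 5: 534 * 0.948 = 506
Band 6: 1242 * 0.915 = 1136
Band 7: 1098 * 0.926 + 614 * 0.529 = 1017 + 325 = 1342
→ [636, 372, 1061, 974, 506, 1136, 1342]
Period 3:
Births: 372 * 0.077 = 29, 1061 * 0.529 = 561 ⇒ total 590
Band 2: 636 * 0.966 = 614
Band 3: 372 * 0.964 = 359
Band 4: 1061 * 0.936 = 993
Band 5: 974 * 0.948 = 923
Band 6: 506 * 0.915 = 463
Band 7: 1136 * 0.926 + 1342 * 0.529 = 1052 + 710 = 1762
→ [590, 614, 359, 993, 923, 463, 1762]
Period 4:
Births: 614 * 0.077 = 47, 359 * 0.529 = 190 ⇒ total 237
Band 2: 590 * 0.966 = 570
Band 3: 614 * 0.964 = 592
Band 4: 359 * 0.936 = 336
Band 5: 993 * 0.948 = 941
Band 6: 923 * 0.915 = 845
Band 7: 463 * 0.926 + 1762 * 0.529 = 429 + 932 = 1361
→ [237, 570, 592, 336, 941, 845, 1361]
Total after period 4: 237 + 570 + 592 + 336 + 941 + 845 + 1361 = 4882

4882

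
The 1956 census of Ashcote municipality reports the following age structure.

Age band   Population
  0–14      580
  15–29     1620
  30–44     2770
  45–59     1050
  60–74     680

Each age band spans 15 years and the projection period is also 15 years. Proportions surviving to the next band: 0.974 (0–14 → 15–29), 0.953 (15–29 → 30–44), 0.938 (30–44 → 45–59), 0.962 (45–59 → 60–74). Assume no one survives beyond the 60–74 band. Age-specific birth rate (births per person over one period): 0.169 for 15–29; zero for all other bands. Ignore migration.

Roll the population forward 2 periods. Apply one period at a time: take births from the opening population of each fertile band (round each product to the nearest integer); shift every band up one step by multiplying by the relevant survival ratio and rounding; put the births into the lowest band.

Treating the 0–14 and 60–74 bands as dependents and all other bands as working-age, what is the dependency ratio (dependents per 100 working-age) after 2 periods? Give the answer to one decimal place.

Let group 1 be 0–14 through group 5 = 60–74.
[period 1]
Births: 1620 × 0.169 = 274
Group 2: 580 × 0.974 = 565
Group 3: 1620 × 0.953 = 1544
Group 4: 2770 × 0.938 = 2598
Group 5: 1050 × 0.962 = 1010
End of period: [274, 565, 1544, 2598, 1010]
[period 2]
Births: 565 × 0.169 = 95
Group 2: 274 × 0.974 = 267
Group 3: 565 × 0.953 = 538
Group 4: 1544 × 0.938 = 1448
Group 5: 2598 × 0.962 = 2499
End of period: [95, 267, 538, 1448, 2499]
Dependents (band 0–14 + band 60–74) = 95 + 2499 = 2594; working-age = 2253; ratio = 2594/2253 × 100 = 115.1

115.1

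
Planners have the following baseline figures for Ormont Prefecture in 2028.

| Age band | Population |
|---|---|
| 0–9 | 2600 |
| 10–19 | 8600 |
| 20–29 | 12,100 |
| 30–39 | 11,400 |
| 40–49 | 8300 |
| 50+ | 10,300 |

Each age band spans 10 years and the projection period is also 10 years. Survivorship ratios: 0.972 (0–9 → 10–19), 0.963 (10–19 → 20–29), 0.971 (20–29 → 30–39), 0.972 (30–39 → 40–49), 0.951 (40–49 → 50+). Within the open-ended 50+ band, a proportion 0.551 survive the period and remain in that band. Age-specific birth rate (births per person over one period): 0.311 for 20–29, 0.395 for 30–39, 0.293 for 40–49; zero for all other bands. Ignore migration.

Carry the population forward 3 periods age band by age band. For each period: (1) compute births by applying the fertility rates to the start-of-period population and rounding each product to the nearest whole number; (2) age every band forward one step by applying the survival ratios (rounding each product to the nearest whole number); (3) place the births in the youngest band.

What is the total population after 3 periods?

Let group 1 be 0–9 through group 6 = 50+.
[period 1]
Births: 12100 × 0.311 = 3763  |  11400 × 0.395 = 4503  |  8300 × 0.293 = 2432 ⇒ total 10698
Group 2: 2600 × 0.972 = 2527
Group 3: 8600 × 0.963 = 8282
Group 4: 12100 × 0.971 = 11749
Group 5: 11400 × 0.972 = 11081
Group 6: 8300 × 0.951 + 10300 × 0.551 = 7893 + 5675 = 13568
Giving 10698 / 2527 / 8282 / 11749 / 11081 / 13568.
[period 2]
Births: 8282 × 0.311 = 2576  |  11749 × 0.395 = 4641  |  11081 × 0.293 = 3247 ⇒ total 10464
Group 2: 10698 × 0.972 = 10398
Group 3: 2527 × 0.963 = 2434
Group 4: 8282 × 0.971 = 8042
Group 5: 11749 × 0.972 = 11420
Group 6: 11081 × 0.951 + 13568 × 0.551 = 10538 + 7476 = 18014
Giving 10464 / 10398 / 2434 / 8042 / 11420 / 18014.
[period 3]
Births: 2434 × 0.311 = 757  |  8042 × 0.395 = 3177  |  11420 × 0.293 = 3346 ⇒ total 7280
Group 2: 10464 × 0.972 = 10171
Group 3: 10398 × 0.963 = 10013
Group 4: 2434 × 0.971 = 2363
Group 5: 8042 × 0.972 = 7817
Group 6: 11420 × 0.951 + 18014 × 0.551 = 10860 + 9926 = 20786
Giving 7280 / 10171 / 10013 / 2363 / 7817 / 20786.
Total after period 3: 7280 + 10171 + 10013 + 2363 + 7817 + 20786 = 58430

58430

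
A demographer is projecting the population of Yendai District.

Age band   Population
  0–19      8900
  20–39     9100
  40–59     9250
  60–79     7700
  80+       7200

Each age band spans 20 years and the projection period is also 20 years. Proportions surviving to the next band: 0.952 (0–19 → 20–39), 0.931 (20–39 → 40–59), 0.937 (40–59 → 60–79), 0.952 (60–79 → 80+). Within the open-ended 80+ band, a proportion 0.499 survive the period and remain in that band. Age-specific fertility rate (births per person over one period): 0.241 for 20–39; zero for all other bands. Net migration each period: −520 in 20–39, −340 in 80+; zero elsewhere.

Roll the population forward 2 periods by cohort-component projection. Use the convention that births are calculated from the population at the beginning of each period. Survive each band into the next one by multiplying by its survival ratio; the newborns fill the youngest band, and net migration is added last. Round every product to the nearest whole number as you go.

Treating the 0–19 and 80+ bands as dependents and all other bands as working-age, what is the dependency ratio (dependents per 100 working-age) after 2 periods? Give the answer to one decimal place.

— Period 1 —
Births: 9100 × 0.241 = 2193
20–39: 8900 × 0.952 = 8473
40–59: 9100 × 0.931 = 8472
60–79: 9250 × 0.937 = 8667
80+: 7700 × 0.952 + 7200 × 0.499 = 7330 + 3593 = 10923
Net migration: 20–39 − 520 → 7953; 80+ − 340 → 10583
End of period: [2193, 7953, 8472, 8667, 10583]
— Period 2 —
Births: 7953 × 0.241 = 1917
20–39: 2193 × 0.952 = 2088
40–59: 7953 × 0.931 = 7404
60–79: 8472 × 0.937 = 7938
80+: 8667 × 0.952 + 10583 × 0.499 = 8251 + 5281 = 13532
Net migration: 20–39 − 520 → 1568; 80+ − 340 → 13192
End of period: [1917, 1568, 7404, 7938, 13192]
Dependents (band 0–19 + band 80+) = 1917 + 13192 = 15109; working-age = 16910; ratio = 15109/16910 × 100 = 89.3

89.3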